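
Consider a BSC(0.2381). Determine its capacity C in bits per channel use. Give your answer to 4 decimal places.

0.2081 bits

Binary symmetric channel: C = 1 − h₂(ε) where h₂ is the binary entropy function.
h₂(0.2381) = −0.2381·log₂0.2381 − 0.7619·log₂0.7619 = 0.7919.
C = 1 − 0.7919 = 0.2081 bits per channel use.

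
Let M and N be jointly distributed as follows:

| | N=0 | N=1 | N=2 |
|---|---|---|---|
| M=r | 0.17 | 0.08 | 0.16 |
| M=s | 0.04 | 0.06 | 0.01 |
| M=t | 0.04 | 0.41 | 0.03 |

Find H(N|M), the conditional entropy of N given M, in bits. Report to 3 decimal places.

1.124 bits

Marginals: p(M) = (0.4100, 0.1100, 0.4800), p(N) = (0.2500, 0.5500, 0.2000).
H(N|M) = Σ p(M) · H(N|M=·).
  M=r: p=0.4100, H(N|M=r) = 1.5164
  M=s: p=0.1100, H(N|M=s) = 1.3222
  M=t: p=0.4800, H(N|M=t) = 0.7430
Weighted sum = 1.124 bits.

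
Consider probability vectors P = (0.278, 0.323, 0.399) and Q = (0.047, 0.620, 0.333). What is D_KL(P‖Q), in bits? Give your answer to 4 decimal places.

D(P‖Q) = Σ p·log₂(p/q).
  0.278·log₂(0.278/0.047) = 0.71289
  0.323·log₂(0.323/0.620) = -0.30386
  0.399·log₂(0.399/0.333) = 0.10409
D(P‖Q) = 0.5131 bits.

0.5131 bits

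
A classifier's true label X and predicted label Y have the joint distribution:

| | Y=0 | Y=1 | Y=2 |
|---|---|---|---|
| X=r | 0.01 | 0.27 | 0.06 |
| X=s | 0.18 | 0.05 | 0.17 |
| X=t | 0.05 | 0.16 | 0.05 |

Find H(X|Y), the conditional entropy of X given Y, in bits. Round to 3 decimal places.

1.255 bits

Chain rule: H(X|Y) = H(X,Y) − H(Y).
Marginals: p(X) = (0.3400, 0.4000, 0.2600), p(Y) = (0.2400, 0.4800, 0.2800).
H(X,Y) = 2.7712 bits; H(Y) = 1.5166 bits.
H(X|Y) = 2.7712 − 1.5166 = 1.255 bits.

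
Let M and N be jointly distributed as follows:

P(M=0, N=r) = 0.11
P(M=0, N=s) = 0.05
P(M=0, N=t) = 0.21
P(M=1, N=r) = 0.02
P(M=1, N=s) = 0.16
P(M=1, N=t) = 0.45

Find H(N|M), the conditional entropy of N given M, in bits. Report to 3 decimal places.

Marginals: p(M) = (0.3700, 0.6300), p(N) = (0.1300, 0.2100, 0.6600).
H(N|M) = Σ p(M) · H(N|M=·).
  M=0: p=0.3700, H(N|M=0) = 1.3743
  M=1: p=0.6300, H(N|M=1) = 1.0069
Weighted sum = 1.143 bits.

1.143 bits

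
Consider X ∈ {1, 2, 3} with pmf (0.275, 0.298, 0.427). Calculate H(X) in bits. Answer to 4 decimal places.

H(X) = −Σ p·log₂ p.
  −(0.275)·log₂(0.275) = 0.51219
  −(0.298)·log₂(0.298) = 0.52049
  −(0.427)·log₂(0.427) = 0.52422
Sum: 0.51219 + 0.52049 + 0.52422 = 1.5569 bits.

1.5569 bits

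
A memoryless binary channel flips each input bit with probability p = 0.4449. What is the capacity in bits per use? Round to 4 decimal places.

Binary symmetric channel: C = 1 − h₂(ε) where h₂ is the binary entropy function.
h₂(0.4449) = −0.4449·log₂0.4449 − 0.5551·log₂0.5551 = 0.9912.
C = 1 − 0.9912 = 0.0088 bits per channel use.

0.0088 bits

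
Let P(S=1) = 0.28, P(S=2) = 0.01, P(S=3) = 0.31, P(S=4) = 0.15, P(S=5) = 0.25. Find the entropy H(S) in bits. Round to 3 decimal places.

H(S) = −Σ p·log₂ p.
  −(0.28)·log₂(0.28) = 0.5142
  −(0.01)·log₂(0.01) = 0.0664
  −(0.31)·log₂(0.31) = 0.5238
  −(0.15)·log₂(0.15) = 0.4105
  −(0.25)·log₂(0.25) = 0.5000
Sum: 0.5142 + 0.0664 + 0.5238 + 0.4105 + 0.5000 = 2.015 bits.

2.015 bits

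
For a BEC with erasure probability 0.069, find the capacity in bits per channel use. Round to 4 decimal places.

0.9310 bits

Binary erasure channel: capacity C = 1 − ε.
C = 1 − 0.069 = 0.9310 bits per channel use.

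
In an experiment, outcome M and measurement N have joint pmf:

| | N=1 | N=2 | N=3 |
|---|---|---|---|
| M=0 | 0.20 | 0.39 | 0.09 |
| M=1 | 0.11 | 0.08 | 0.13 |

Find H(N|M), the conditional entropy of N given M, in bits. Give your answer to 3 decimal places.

Marginals: p(M) = (0.6800, 0.3200), p(N) = (0.3100, 0.4700, 0.2200).
H(N|M) = Σ p(M) · H(N|M=·).
  M=0: p=0.6800, H(N|M=0) = 1.3654
  M=1: p=0.3200, H(N|M=1) = 1.5575
Weighted sum = 1.427 bits.

1.427 bits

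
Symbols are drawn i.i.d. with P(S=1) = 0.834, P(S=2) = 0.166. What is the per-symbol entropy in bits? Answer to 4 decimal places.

0.6485 bits

H(S) = −Σ p·log₂ p.
  −(0.834)·log₂(0.834) = 0.21841
  −(0.166)·log₂(0.166) = 0.43006
Sum: 0.21841 + 0.43006 = 0.6485 bits.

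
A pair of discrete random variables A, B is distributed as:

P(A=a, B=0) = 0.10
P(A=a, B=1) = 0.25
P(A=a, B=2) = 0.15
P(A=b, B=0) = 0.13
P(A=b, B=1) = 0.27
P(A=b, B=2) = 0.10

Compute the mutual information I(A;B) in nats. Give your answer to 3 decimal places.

Marginals: p(A) = (0.5000, 0.5000), p(B) = (0.2300, 0.5200, 0.2500).
I(A;B) = H(A) + H(B) − H(A,B).
H(A) = 0.6931, H(B) = 1.0246, H(A,B) = 1.7104.
I(A;B) = 0.6931 + 1.0246 − 1.7104 = 0.007 nats.

0.007 nats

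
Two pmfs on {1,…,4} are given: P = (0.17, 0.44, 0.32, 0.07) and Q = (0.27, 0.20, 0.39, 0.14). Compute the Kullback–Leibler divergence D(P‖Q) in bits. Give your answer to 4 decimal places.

D(P‖Q) = Σ p·log₂(p/q).
  0.17·log₂(0.17/0.27) = -0.11346
  0.44·log₂(0.44/0.20) = 0.50050
  0.32·log₂(0.32/0.39) = -0.09133
  0.07·log₂(0.07/0.14) = -0.07000
D(P‖Q) = 0.2257 bits.

0.2257 bits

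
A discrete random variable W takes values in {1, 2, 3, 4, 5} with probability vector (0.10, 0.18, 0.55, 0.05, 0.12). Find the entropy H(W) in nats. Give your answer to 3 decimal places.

H(W) = −Σ p·ln p.
  −(0.10)·ln(0.10) = 0.2303
  −(0.18)·ln(0.18) = 0.3087
  −(0.55)·ln(0.55) = 0.3288
  −(0.05)·ln(0.05) = 0.1498
  −(0.12)·ln(0.12) = 0.2544
Sum: 0.2303 + 0.3087 + 0.3288 + 0.1498 + 0.2544 = 1.272 nats.

1.272 nats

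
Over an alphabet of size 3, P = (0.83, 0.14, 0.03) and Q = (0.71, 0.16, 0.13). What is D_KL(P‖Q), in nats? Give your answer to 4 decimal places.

0.0669 nats

D(P‖Q) = Σ p·ln(p/q).
  0.83·ln(0.83/0.71) = 0.12961
  0.14·ln(0.14/0.16) = -0.01869
  0.03·ln(0.03/0.13) = -0.04399
D(P‖Q) = 0.0669 nats.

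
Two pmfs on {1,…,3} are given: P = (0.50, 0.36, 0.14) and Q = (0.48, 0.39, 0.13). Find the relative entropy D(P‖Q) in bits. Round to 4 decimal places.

D(P‖Q) = Σ p·log₂(p/q).
  0.50·log₂(0.50/0.48) = 0.02945
  0.36·log₂(0.36/0.39) = -0.04157
  0.14·log₂(0.14/0.13) = 0.01497
D(P‖Q) = 0.0028 bits.

0.0028 bits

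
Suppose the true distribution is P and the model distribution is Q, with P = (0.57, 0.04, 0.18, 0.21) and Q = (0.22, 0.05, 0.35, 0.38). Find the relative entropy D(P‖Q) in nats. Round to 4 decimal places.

D(P‖Q) = Σ p·ln(p/q).
  0.57·ln(0.57/0.22) = 0.54265
  0.04·ln(0.04/0.05) = -0.00893
  0.18·ln(0.18/0.35) = -0.11970
  0.21·ln(0.21/0.38) = -0.12454
D(P‖Q) = 0.2895 nats.

0.2895 nats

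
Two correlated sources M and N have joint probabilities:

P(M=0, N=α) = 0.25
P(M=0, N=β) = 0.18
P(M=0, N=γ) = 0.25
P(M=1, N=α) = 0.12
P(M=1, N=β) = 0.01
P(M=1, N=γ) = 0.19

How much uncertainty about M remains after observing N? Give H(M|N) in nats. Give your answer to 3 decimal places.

0.573 nats

Marginals: p(M) = (0.6800, 0.3200), p(N) = (0.3700, 0.1900, 0.4400).
H(M|N) = Σ p(N) · H(M|N=·).
  N=α: p=0.3700, H(M|N=α) = 0.6301
  N=β: p=0.1900, H(M|N=β) = 0.2062
  N=γ: p=0.4400, H(M|N=γ) = 0.6838
Weighted sum = 0.573 nats.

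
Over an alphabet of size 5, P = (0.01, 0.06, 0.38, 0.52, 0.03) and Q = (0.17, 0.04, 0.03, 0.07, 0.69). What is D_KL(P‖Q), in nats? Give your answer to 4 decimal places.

D(P‖Q) = Σ p·ln(p/q).
  0.01·ln(0.01/0.17) = -0.02833
  0.06·ln(0.06/0.04) = 0.02433
  0.38·ln(0.38/0.03) = 0.96481
  0.52·ln(0.52/0.07) = 1.04277
  0.03·ln(0.03/0.69) = -0.09406
D(P‖Q) = 1.9095 nats.

1.9095 nats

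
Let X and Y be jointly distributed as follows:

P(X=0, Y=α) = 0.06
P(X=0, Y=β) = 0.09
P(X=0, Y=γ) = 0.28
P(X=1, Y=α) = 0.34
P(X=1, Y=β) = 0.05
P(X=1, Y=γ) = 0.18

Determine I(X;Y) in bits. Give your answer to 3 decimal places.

0.166 bits

Marginals: p(X) = (0.4300, 0.5700), p(Y) = (0.4000, 0.1400, 0.4600).
I(X;Y) = H(X) + H(Y) − H(X,Y).
H(X) = 0.9858, H(Y) = 1.4412, H(X,Y) = 2.2610.
I(X;Y) = 0.9858 + 1.4412 − 2.2610 = 0.166 bits.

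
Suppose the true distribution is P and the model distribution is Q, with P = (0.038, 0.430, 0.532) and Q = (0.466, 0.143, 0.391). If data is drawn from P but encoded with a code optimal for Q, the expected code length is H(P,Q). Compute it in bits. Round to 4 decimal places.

H(P,Q) = −Σ p·log₂ q.
  −0.038·log₂(0.466) = 0.04186
  −0.430·log₂(0.143) = 1.20654
  −0.532·log₂(0.391) = 0.72073
H(P,Q) = 1.9691 bits.

1.9691 bits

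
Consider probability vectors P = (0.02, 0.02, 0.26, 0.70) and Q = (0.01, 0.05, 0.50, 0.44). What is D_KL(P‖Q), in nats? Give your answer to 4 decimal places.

0.1505 nats

D(P‖Q) = Σ p·ln(p/q).
  0.02·ln(0.02/0.01) = 0.01386
  0.02·ln(0.02/0.05) = -0.01833
  0.26·ln(0.26/0.50) = -0.17002
  0.70·ln(0.70/0.44) = 0.32501
D(P‖Q) = 0.1505 nats.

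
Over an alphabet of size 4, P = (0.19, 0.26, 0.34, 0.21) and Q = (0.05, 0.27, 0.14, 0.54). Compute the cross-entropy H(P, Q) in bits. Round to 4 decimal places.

H(P,Q) = −Σ p·log₂ q.
  −0.19·log₂(0.05) = 0.82117
  −0.26·log₂(0.27) = 0.49113
  −0.34·log₂(0.14) = 0.96441
  −0.21·log₂(0.54) = 0.18668
H(P,Q) = 2.4634 bits.

2.4634 bits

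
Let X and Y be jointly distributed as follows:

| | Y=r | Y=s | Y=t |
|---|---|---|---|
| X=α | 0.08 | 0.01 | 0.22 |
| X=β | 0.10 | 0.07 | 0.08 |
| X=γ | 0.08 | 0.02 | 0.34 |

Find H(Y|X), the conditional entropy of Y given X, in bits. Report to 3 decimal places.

Chain rule: H(Y|X) = H(X,Y) − H(X).
Marginals: p(X) = (0.3100, 0.2500, 0.4400), p(Y) = (0.2600, 0.1000, 0.6400).
H(X,Y) = 2.6643 bits; H(X) = 1.5449 bits.
H(Y|X) = 2.6643 − 1.5449 = 1.119 bits.

1.119 bits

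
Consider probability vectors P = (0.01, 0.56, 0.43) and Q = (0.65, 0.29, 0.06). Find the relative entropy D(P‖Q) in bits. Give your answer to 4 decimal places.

1.6932 bits

D(P‖Q) = Σ p·log₂(p/q).
  0.01·log₂(0.01/0.65) = -0.06022
  0.56·log₂(0.56/0.29) = 0.53165
  0.43·log₂(0.43/0.06) = 1.22176
D(P‖Q) = 1.6932 bits.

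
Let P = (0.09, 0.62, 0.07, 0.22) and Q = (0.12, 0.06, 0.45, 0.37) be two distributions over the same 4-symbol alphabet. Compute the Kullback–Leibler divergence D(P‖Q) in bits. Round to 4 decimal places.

D(P‖Q) = Σ p·log₂(p/q).
  0.09·log₂(0.09/0.12) = -0.03735
  0.62·log₂(0.62/0.06) = 2.08892
  0.07·log₂(0.07/0.45) = -0.18791
  0.22·log₂(0.22/0.37) = -0.16500
D(P‖Q) = 1.6987 bits.

1.6987 bits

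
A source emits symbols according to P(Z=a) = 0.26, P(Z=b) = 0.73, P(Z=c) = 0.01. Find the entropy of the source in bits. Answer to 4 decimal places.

H(Z) = −Σ p·log₂ p.
  −(0.26)·log₂(0.26) = 0.50529
  −(0.73)·log₂(0.73) = 0.33144
  −(0.01)·log₂(0.01) = 0.06644
Sum: 0.50529 + 0.33144 + 0.06644 = 0.9032 bits.

0.9032 bits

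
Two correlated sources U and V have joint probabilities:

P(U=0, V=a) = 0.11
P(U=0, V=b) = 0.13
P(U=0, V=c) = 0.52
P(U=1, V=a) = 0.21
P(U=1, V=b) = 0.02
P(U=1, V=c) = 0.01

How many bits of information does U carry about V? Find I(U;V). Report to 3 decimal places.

0.341 bits

Marginals: p(U) = (0.7600, 0.2400), p(V) = (0.3200, 0.1500, 0.5300).
I(U;V) = H(U) + H(V) − H(U,V).
H(U) = 0.7950, H(V) = 1.4220, H(U,V) = 1.8756.
I(U;V) = 0.7950 + 1.4220 − 1.8756 = 0.341 bits.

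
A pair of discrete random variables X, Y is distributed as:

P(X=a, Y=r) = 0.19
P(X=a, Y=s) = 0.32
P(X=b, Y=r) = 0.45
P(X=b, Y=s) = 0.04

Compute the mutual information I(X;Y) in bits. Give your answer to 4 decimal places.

Marginals: p(X) = (0.5100, 0.4900), p(Y) = (0.6400, 0.3600).
I(X;Y) = H(X) + H(Y) − H(X,Y).
H(X) = 0.9997, H(Y) = 0.9427, H(X,Y) = 1.6854.
I(X;Y) = 0.9997 + 0.9427 − 1.6854 = 0.2570 bits.

0.2570 bits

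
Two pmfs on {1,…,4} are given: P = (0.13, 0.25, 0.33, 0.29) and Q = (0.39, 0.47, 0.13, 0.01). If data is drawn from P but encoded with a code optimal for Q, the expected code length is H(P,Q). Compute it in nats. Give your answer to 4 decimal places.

2.3199 nats

H(P,Q) = −Σ p·ln q.
  −0.13·ln(0.39) = 0.12241
  −0.25·ln(0.47) = 0.18876
  −0.33·ln(0.13) = 0.67327
  −0.29·ln(0.01) = 1.33550
H(P,Q) = 2.3199 nats.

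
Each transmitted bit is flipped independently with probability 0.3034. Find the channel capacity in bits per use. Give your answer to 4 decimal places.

Binary symmetric channel: C = 1 − h₂(ε) where h₂ is the binary entropy function.
h₂(0.3034) = −0.3034·log₂0.3034 − 0.6966·log₂0.6966 = 0.8854.
C = 1 − 0.8854 = 0.1146 bits per channel use.

0.1146 bits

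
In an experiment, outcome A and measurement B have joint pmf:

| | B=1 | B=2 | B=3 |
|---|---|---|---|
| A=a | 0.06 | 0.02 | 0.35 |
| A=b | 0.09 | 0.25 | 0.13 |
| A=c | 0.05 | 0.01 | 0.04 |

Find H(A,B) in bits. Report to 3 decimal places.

H(A,B) = −Σ p(x,y)·log₂ p(x,y) over all 9 cells.
  cell (a,1): −0.06·log₂0.06 = 0.2435
  cell (a,2): −0.02·log₂0.02 = 0.1129
  cell (a,3): −0.35·log₂0.35 = 0.5301
  cell (b,1): −0.09·log₂0.09 = 0.3127
  cell (b,2): −0.25·log₂0.25 = 0.5000
  cell (b,3): −0.13·log₂0.13 = 0.3826
  cell (c,1): −0.05·log₂0.05 = 0.2161
  cell (c,2): −0.01·log₂0.01 = 0.0664
  cell (c,3): −0.04·log₂0.04 = 0.1858
Sum = 2.550 bits.

2.550 bits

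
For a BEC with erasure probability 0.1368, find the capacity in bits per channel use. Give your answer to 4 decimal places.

0.8632 bits

Binary erasure channel: capacity C = 1 − ε.
C = 1 − 0.1368 = 0.8632 bits per channel use.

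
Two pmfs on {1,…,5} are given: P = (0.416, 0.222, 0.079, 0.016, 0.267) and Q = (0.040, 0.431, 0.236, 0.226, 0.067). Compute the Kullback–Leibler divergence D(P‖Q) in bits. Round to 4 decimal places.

1.5397 bits

D(P‖Q) = Σ p·log₂(p/q).
  0.416·log₂(0.416/0.040) = 1.40546
  0.222·log₂(0.222/0.431) = -0.21248
  0.079·log₂(0.079/0.236) = -0.12473
  0.016·log₂(0.016/0.226) = -0.06112
  0.267·log₂(0.267/0.067) = 0.53256
D(P‖Q) = 1.5397 bits.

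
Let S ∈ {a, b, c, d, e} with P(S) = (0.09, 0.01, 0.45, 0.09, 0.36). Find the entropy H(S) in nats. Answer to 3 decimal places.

H(S) = −Σ p·ln p.
  −(0.09)·ln(0.09) = 0.2167
  −(0.01)·ln(0.01) = 0.0461
  −(0.45)·ln(0.45) = 0.3593
  −(0.09)·ln(0.09) = 0.2167
  −(0.36)·ln(0.36) = 0.3678
Sum: 0.2167 + 0.0461 + 0.3593 + 0.2167 + 0.3678 = 1.207 nats.

1.207 nats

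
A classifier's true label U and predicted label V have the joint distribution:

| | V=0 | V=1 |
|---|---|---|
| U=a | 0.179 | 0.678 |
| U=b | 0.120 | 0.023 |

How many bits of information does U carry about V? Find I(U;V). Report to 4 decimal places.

Marginals: p(U) = (0.8570, 0.1430), p(V) = (0.2990, 0.7010).
I(U;V) = H(U) + H(V) − H(U,V).
H(U) = 0.5920, H(V) = 0.8801, H(U,V) = 1.3166.
I(U;V) = 0.5920 + 0.8801 − 1.3166 = 0.1555 bits.

0.1555 bits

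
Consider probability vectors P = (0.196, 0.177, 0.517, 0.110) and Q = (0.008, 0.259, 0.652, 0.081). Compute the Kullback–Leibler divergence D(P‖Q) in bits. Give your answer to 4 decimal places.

0.6828 bits

D(P‖Q) = Σ p·log₂(p/q).
  0.196·log₂(0.196/0.008) = 0.90448
  0.177·log₂(0.177/0.259) = -0.09721
  0.517·log₂(0.517/0.652) = -0.17304
  0.110·log₂(0.110/0.081) = 0.04857
D(P‖Q) = 0.6828 bits.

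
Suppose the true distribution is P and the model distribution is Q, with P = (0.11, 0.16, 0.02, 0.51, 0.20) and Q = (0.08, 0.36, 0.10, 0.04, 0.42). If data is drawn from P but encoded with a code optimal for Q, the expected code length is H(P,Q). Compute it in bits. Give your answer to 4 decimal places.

H(P,Q) = −Σ p·log₂ q.
  −0.11·log₂(0.08) = 0.40082
  −0.16·log₂(0.36) = 0.23583
  −0.02·log₂(0.10) = 0.06644
  −0.51·log₂(0.04) = 2.36837
  −0.20·log₂(0.42) = 0.25031
H(P,Q) = 3.3218 bits.

3.3218 bits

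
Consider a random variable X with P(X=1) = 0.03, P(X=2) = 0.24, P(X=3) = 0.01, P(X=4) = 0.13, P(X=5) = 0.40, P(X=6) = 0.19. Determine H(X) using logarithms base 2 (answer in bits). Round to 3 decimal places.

2.079 bits

H(X) = −Σ p·log₂ p.
  −(0.03)·log₂(0.03) = 0.1518
  −(0.24)·log₂(0.24) = 0.4941
  −(0.01)·log₂(0.01) = 0.0664
  −(0.13)·log₂(0.13) = 0.3826
  −(0.40)·log₂(0.40) = 0.5288
  −(0.19)·log₂(0.19) = 0.4552
Sum: 0.1518 + 0.4941 + 0.0664 + 0.3826 + 0.5288 + 0.4552 = 2.079 bits.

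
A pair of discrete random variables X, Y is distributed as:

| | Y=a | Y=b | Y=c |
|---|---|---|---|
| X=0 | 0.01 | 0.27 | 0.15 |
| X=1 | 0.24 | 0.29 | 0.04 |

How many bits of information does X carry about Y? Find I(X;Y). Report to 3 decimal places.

Marginals: p(X) = (0.4300, 0.5700), p(Y) = (0.2500, 0.5600, 0.1900).
I(X;Y) = H(X) + H(Y) − H(X,Y).
H(X) = 0.9858, H(Y) = 1.4237, H(X,Y) = 2.1848.
I(X;Y) = 0.9858 + 1.4237 − 2.1848 = 0.225 bits.

0.225 bits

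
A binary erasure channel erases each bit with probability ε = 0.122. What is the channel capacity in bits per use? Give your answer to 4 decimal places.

Binary erasure channel: capacity C = 1 − ε.
C = 1 − 0.122 = 0.8780 bits per channel use.

0.8780 bits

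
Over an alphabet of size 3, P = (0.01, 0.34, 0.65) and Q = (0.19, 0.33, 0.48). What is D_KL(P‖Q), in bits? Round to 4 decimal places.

0.2565 bits

D(P‖Q) = Σ p·log₂(p/q).
  0.01·log₂(0.01/0.19) = -0.04248
  0.34·log₂(0.34/0.33) = 0.01464
  0.65·log₂(0.65/0.48) = 0.28431
D(P‖Q) = 0.2565 bits.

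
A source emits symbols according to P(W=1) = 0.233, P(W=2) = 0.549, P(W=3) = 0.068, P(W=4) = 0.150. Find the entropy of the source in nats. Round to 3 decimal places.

1.136 nats

H(W) = −Σ p·ln p.
  −(0.233)·ln(0.233) = 0.3394
  −(0.549)·ln(0.549) = 0.3292
  −(0.068)·ln(0.068) = 0.1828
  −(0.150)·ln(0.150) = 0.2846
Sum: 0.3394 + 0.3292 + 0.1828 + 0.2846 = 1.136 nats.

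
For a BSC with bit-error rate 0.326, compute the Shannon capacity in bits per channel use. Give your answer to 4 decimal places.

0.0892 bits

Binary symmetric channel: C = 1 − h₂(ε) where h₂ is the binary entropy function.
h₂(0.326) = −0.326·log₂0.326 − 0.674·log₂0.674 = 0.9108.
C = 1 − 0.9108 = 0.0892 bits per channel use.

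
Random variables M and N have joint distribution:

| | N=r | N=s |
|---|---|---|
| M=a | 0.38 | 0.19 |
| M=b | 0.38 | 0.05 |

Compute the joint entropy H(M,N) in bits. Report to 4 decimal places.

H(M,N) = −Σ p(x,y)·log₂ p(x,y) over all 4 cells.
  cell (a,r): −0.38·log₂0.38 = 0.53045
  cell (a,s): −0.19·log₂0.19 = 0.45523
  cell (b,r): −0.38·log₂0.38 = 0.53045
  cell (b,s): −0.05·log₂0.05 = 0.21610
Sum = 1.7322 bits.

1.7322 bits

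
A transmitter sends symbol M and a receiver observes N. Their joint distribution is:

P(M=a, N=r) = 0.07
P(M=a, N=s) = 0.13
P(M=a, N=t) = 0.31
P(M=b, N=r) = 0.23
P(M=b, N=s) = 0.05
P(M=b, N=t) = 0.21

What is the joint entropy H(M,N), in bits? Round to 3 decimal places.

2.352 bits

H(M,N) = −Σ p(x,y)·log₂ p(x,y) over all 6 cells.
  cell (a,r): −0.07·log₂0.07 = 0.2686
  cell (a,s): −0.13·log₂0.13 = 0.3826
  cell (a,t): −0.31·log₂0.31 = 0.5238
  cell (b,r): −0.23·log₂0.23 = 0.4877
  cell (b,s): −0.05·log₂0.05 = 0.2161
  cell (b,t): −0.21·log₂0.21 = 0.4728
Sum = 2.352 bits.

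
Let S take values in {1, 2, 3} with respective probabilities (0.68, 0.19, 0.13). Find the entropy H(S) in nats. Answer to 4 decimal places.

0.8430 nats

H(S) = −Σ p·ln p.
  −(0.68)·ln(0.68) = 0.26225
  −(0.19)·ln(0.19) = 0.31554
  −(0.13)·ln(0.13) = 0.26523
Sum: 0.26225 + 0.31554 + 0.26523 = 0.8430 nats.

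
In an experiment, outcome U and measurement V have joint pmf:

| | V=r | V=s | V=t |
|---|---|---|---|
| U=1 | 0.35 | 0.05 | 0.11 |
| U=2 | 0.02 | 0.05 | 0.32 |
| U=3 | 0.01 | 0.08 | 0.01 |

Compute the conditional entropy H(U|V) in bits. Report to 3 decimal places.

Chain rule: H(U|V) = H(U,V) − H(V).
Marginals: p(U) = (0.5100, 0.3900, 0.1000), p(V) = (0.3800, 0.1800, 0.4400).
H(U,V) = 2.3759 bits; H(V) = 1.4969 bits.
H(U|V) = 2.3759 − 1.4969 = 0.879 bits.

0.879 bits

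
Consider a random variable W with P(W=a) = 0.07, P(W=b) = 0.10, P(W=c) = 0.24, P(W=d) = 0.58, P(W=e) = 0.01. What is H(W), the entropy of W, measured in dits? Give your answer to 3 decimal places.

H(W) = −Σ p·log₁₀ p.
  −(0.07)·log₁₀(0.07) = 0.0808
  −(0.10)·log₁₀(0.10) = 0.1000
  −(0.24)·log₁₀(0.24) = 0.1487
  −(0.58)·log₁₀(0.58) = 0.1372
  −(0.01)·log₁₀(0.01) = 0.0200
Sum: 0.0808 + 0.1000 + 0.1487 + 0.1372 + 0.0200 = 0.487 dits.

0.487 dits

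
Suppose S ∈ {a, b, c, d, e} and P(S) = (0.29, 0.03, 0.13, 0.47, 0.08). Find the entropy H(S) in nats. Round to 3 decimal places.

H(S) = −Σ p·ln p.
  −(0.29)·ln(0.29) = 0.3590
  −(0.03)·ln(0.03) = 0.1052
  −(0.13)·ln(0.13) = 0.2652
  −(0.47)·ln(0.47) = 0.3549
  −(0.08)·ln(0.08) = 0.2021
Sum: 0.3590 + 0.1052 + 0.2652 + 0.3549 + 0.2021 = 1.286 nats.

1.286 nats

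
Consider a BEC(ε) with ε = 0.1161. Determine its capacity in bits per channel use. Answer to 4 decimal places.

Binary erasure channel: capacity C = 1 − ε.
C = 1 − 0.1161 = 0.8839 bits per channel use.

0.8839 bits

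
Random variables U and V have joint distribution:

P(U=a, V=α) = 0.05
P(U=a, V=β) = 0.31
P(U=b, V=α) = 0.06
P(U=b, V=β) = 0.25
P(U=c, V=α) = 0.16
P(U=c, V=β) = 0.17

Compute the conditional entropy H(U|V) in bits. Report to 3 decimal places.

1.500 bits

Marginals: p(U) = (0.3600, 0.3100, 0.3300), p(V) = (0.2700, 0.7300).
H(U|V) = Σ p(V) · H(U|V=·).
  V=α: p=0.2700, H(U|V=α) = 1.3801
  V=β: p=0.7300, H(U|V=β) = 1.5438
Weighted sum = 1.500 bits.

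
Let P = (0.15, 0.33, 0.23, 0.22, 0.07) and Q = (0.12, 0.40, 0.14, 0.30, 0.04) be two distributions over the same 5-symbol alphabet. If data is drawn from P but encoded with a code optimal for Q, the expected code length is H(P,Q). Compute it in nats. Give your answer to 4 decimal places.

1.5628 nats

H(P,Q) = −Σ p·ln q.
  −0.15·ln(0.12) = 0.31804
  −0.33·ln(0.40) = 0.30238
  −0.23·ln(0.14) = 0.45221
  −0.22·ln(0.30) = 0.26487
  −0.07·ln(0.04) = 0.22532
H(P,Q) = 1.5628 nats.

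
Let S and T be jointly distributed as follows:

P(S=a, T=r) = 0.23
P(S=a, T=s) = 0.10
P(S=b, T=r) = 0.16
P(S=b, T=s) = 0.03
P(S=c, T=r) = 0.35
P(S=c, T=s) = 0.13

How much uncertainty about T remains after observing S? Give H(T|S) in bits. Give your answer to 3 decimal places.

Chain rule: H(T|S) = H(S,T) − H(S).
Marginals: p(S) = (0.3300, 0.1900, 0.4800), p(T) = (0.7400, 0.2600).
H(S,T) = 2.3074 bits; H(S) = 1.4913 bits.
H(T|S) = 2.3074 − 1.4913 = 0.816 bits.

0.816 bits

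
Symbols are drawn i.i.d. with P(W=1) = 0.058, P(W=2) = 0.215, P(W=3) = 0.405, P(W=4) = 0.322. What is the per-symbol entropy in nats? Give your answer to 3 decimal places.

H(W) = −Σ p·ln p.
  −(0.058)·ln(0.058) = 0.1651
  −(0.215)·ln(0.215) = 0.3305
  −(0.405)·ln(0.405) = 0.3661
  −(0.322)·ln(0.322) = 0.3649
Sum: 0.1651 + 0.3305 + 0.3661 + 0.3649 = 1.227 nats.

1.227 nats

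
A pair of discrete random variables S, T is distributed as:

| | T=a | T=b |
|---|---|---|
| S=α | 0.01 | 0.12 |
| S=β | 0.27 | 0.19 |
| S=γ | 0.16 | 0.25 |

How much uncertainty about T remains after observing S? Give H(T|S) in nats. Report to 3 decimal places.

Chain rule: H(T|S) = H(S,T) − H(S).
Marginals: p(S) = (0.1300, 0.4600, 0.4100), p(T) = (0.4400, 0.5600).
H(S,T) = 1.6093 nats; H(S) = 0.9880 nats.
H(T|S) = 1.6093 − 0.9880 = 0.621 nats.

0.621 nats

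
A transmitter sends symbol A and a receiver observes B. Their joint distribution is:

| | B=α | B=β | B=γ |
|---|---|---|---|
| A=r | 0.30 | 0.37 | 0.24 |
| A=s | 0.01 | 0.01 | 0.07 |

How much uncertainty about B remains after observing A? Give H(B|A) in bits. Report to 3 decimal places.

1.511 bits

Chain rule: H(B|A) = H(A,B) − H(A).
Marginals: p(A) = (0.9100, 0.0900), p(B) = (0.3100, 0.3800, 0.3100).
H(A,B) = 1.9474 bits; H(A) = 0.4365 bits.
H(B|A) = 1.9474 − 0.4365 = 1.511 bits.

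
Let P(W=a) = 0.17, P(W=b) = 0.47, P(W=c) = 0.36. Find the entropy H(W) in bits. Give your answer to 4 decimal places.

H(W) = −Σ p·log₂ p.
  −(0.17)·log₂(0.17) = 0.43459
  −(0.47)·log₂(0.47) = 0.51196
  −(0.36)·log₂(0.36) = 0.53062
Sum: 0.43459 + 0.51196 + 0.53062 = 1.4772 bits.

1.4772 bits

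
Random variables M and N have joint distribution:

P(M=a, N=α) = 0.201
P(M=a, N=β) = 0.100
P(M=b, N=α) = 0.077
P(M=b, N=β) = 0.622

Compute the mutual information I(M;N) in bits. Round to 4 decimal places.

0.2269 bits

Marginals: p(M) = (0.3010, 0.6990), p(N) = (0.2780, 0.7220).
I(M;N) = Σ p(x,y)·log₂[p(x,y)/(p(x)p(y))].
  (a,α): 0.201·log₂(2.4021) = 0.25412
  (a,β): 0.100·log₂(0.4601) = -0.11198
  (b,α): 0.077·log₂(0.3962) = -0.10283
  (b,β): 0.622·log₂(1.2325) = 0.18756
Sum = 0.2269 bits.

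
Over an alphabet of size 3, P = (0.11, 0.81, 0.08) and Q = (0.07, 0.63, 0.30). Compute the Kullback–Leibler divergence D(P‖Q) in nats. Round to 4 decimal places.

D(P‖Q) = Σ p·ln(p/q).
  0.11·ln(0.11/0.07) = 0.04972
  0.81·ln(0.81/0.63) = 0.20356
  0.08·ln(0.08/0.30) = -0.10574
D(P‖Q) = 0.1475 nats.

0.1475 nats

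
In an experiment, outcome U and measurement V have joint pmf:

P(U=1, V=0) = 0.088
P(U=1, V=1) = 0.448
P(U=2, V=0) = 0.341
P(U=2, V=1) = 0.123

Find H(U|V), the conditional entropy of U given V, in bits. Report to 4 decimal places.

Marginals: p(U) = (0.5360, 0.4640), p(V) = (0.4290, 0.5710).
H(U|V) = Σ p(V) · H(U|V=·).
  V=0: p=0.4290, H(U|V=0) = 0.7321
  V=1: p=0.5710, H(U|V=1) = 0.7517
Weighted sum = 0.7433 bits.

0.7433 bits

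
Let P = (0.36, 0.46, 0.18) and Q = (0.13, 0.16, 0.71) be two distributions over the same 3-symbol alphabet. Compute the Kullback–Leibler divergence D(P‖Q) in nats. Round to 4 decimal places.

0.6055 nats

D(P‖Q) = Σ p·ln(p/q).
  0.36·ln(0.36/0.13) = 0.36669
  0.46·ln(0.46/0.16) = 0.48578
  0.18·ln(0.18/0.71) = -0.24702
D(P‖Q) = 0.6055 nats.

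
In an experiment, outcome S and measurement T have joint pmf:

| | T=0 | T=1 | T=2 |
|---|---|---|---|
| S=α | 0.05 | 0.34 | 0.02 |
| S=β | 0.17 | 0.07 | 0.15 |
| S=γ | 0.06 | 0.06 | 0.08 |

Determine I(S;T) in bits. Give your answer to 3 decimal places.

0.297 bits

Marginals: p(S) = (0.4100, 0.3900, 0.2000), p(T) = (0.2800, 0.4700, 0.2500).
I(S;T) = H(S) + H(T) − H(S,T).
H(S) = 1.5216, H(T) = 1.5262, H(S,T) = 2.7504.
I(S;T) = 1.5216 + 1.5262 − 2.7504 = 0.297 bits.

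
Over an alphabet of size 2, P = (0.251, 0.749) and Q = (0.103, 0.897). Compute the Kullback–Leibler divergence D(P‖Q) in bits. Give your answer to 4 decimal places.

D(P‖Q) = Σ p·log₂(p/q).
  0.251·log₂(0.251/0.103) = 0.32255
  0.749·log₂(0.749/0.897) = -0.19485
D(P‖Q) = 0.1277 bits.

0.1277 bits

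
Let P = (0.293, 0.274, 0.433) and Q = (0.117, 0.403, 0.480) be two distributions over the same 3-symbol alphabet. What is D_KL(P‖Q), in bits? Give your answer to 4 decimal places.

0.1712 bits

D(P‖Q) = Σ p·log₂(p/q).
  0.293·log₂(0.293/0.117) = 0.38805
  0.274·log₂(0.274/0.403) = -0.15251
  0.433·log₂(0.433/0.480) = -0.06437
D(P‖Q) = 0.1712 bits.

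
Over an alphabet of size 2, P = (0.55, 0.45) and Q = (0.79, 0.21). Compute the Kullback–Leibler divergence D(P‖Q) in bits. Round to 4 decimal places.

D(P‖Q) = Σ p·log₂(p/q).
  0.55·log₂(0.55/0.79) = -0.28733
  0.45·log₂(0.45/0.21) = 0.49479
D(P‖Q) = 0.2075 bits.

0.2075 bits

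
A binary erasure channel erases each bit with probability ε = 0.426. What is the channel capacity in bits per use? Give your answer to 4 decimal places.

Binary erasure channel: capacity C = 1 − ε.
C = 1 − 0.426 = 0.5740 bits per channel use.

0.5740 bits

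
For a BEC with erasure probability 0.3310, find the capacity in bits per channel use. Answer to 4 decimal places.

Binary erasure channel: capacity C = 1 − ε.
C = 1 − 0.3310 = 0.6690 bits per channel use.

0.6690 bits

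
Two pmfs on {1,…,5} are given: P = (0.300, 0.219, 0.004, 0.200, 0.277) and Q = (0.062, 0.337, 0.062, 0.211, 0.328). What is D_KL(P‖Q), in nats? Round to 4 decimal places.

D(P‖Q) = Σ p·ln(p/q).
  0.300·ln(0.300/0.062) = 0.47299
  0.219·ln(0.219/0.337) = -0.09439
  0.004·ln(0.004/0.062) = -0.01096
  0.200·ln(0.200/0.211) = -0.01071
  0.277·ln(0.277/0.328) = -0.04681
D(P‖Q) = 0.3101 nats.

0.3101 nats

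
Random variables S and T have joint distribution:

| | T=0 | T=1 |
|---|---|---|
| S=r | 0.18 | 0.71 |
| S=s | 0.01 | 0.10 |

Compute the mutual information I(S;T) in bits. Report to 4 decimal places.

0.0066 bits

Marginals: p(S) = (0.8900, 0.1100), p(T) = (0.1900, 0.8100).
I(S;T) = Σ p(x,y)·log₂[p(x,y)/(p(x)p(y))].
  (r,0): 0.18·log₂(1.0645) = 0.01622
  (r,1): 0.71·log₂(0.9849) = -0.01561
  (s,0): 0.01·log₂(0.4785) = -0.01064
  (s,1): 0.10·log₂(1.1223) = 0.01665
Sum = 0.0066 bits.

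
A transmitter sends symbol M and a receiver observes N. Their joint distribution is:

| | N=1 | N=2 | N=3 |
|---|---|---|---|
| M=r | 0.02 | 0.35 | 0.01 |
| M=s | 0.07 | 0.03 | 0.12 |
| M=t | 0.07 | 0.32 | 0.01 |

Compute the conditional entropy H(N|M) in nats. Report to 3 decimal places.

Chain rule: H(N|M) = H(M,N) − H(M).
Marginals: p(M) = (0.3800, 0.2200, 0.4000), p(N) = (0.1600, 0.7000, 0.1400).
H(M,N) = 1.6343 nats; H(M) = 1.0673 nats.
H(N|M) = 1.6343 − 1.0673 = 0.567 nats.

0.567 nats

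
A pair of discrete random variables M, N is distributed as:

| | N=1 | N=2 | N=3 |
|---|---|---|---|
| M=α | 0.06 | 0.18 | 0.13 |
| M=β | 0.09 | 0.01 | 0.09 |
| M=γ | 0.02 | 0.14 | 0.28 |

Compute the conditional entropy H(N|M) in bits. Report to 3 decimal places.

Marginals: p(M) = (0.3700, 0.1900, 0.4400), p(N) = (0.1700, 0.3300, 0.5000).
H(N|M) = Σ p(M) · H(N|M=·).
  M=α: p=0.3700, H(N|M=α) = 1.4615
  M=β: p=0.1900, H(N|M=β) = 1.2448
  M=γ: p=0.4400, H(N|M=γ) = 1.1433
Weighted sum = 1.280 bits.

1.280 bits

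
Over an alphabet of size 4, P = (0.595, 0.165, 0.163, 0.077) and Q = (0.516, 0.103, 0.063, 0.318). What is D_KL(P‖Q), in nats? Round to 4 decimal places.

0.2083 nats

D(P‖Q) = Σ p·ln(p/q).
  0.595·ln(0.595/0.516) = 0.08476
  0.165·ln(0.165/0.103) = 0.07775
  0.163·ln(0.163/0.063) = 0.15495
  0.077·ln(0.077/0.318) = -0.10920
D(P‖Q) = 0.2083 nats.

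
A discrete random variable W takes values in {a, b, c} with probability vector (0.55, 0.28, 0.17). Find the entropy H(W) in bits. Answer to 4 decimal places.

H(W) = −Σ p·log₂ p.
  −(0.55)·log₂(0.55) = 0.47437
  −(0.28)·log₂(0.28) = 0.51422
  −(0.17)·log₂(0.17) = 0.43459
Sum: 0.47437 + 0.51422 + 0.43459 = 1.4232 bits.

1.4232 bits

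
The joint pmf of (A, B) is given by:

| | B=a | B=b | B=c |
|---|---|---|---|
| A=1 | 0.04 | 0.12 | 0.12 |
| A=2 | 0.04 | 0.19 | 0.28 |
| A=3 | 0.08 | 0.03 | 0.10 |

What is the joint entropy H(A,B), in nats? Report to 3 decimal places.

H(A,B) = −Σ p(x,y)·ln p(x,y) over all 9 cells.
  cell (1,a): −0.04·ln0.04 = 0.1288
  cell (1,b): −0.12·ln0.12 = 0.2544
  cell (1,c): −0.12·ln0.12 = 0.2544
  cell (2,a): −0.04·ln0.04 = 0.1288
  cell (2,b): −0.19·ln0.19 = 0.3155
  cell (2,c): −0.28·ln0.28 = 0.3564
  cell (3,a): −0.08·ln0.08 = 0.2021
  cell (3,b): −0.03·ln0.03 = 0.1052
  cell (3,c): −0.10·ln0.10 = 0.2303
Sum = 1.976 nats.

1.976 nats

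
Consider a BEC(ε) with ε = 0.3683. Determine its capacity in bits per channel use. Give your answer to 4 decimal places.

Binary erasure channel: capacity C = 1 − ε.
C = 1 − 0.3683 = 0.6317 bits per channel use.

0.6317 bits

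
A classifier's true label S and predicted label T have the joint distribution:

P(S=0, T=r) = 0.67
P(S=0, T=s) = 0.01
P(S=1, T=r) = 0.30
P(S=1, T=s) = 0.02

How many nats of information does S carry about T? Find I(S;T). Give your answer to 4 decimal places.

Marginals: p(S) = (0.6800, 0.3200), p(T) = (0.9700, 0.0300).
I(S;T) = Σ p(x,y)·ln[p(x,y)/(p(x)p(y))].
  (0,r): 0.67·ln(1.0158) = 0.01048
  (0,s): 0.01·ln(0.4902) = -0.00713
  (1,r): 0.30·ln(0.9665) = -0.01022
  (1,s): 0.02·ln(2.0833) = 0.01468
Sum = 0.0078 nats.

0.0078 nats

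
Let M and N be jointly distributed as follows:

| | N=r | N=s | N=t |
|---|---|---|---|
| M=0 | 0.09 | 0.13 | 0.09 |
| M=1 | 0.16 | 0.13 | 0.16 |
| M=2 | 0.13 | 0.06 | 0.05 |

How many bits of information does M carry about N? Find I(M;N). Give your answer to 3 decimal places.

Marginals: p(M) = (0.3100, 0.4500, 0.2400), p(N) = (0.3800, 0.3200, 0.3000).
I(M;N) = H(M) + H(N) − H(M,N).
H(M) = 1.5363, H(N) = 1.5776, H(M,N) = 3.0789.
I(M;N) = 1.5363 + 1.5776 − 3.0789 = 0.035 bits.

0.035 bits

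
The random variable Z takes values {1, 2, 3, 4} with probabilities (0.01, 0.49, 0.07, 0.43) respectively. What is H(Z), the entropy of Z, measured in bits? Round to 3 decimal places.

H(Z) = −Σ p·log₂ p.
  −(0.01)·log₂(0.01) = 0.0664
  −(0.49)·log₂(0.49) = 0.5043
  −(0.07)·log₂(0.07) = 0.2686
  −(0.43)·log₂(0.43) = 0.5236
Sum: 0.0664 + 0.5043 + 0.2686 + 0.5236 = 1.363 bits.

1.363 bits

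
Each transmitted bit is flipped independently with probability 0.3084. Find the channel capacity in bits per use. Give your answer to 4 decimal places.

Binary symmetric channel: C = 1 − h₂(ε) where h₂ is the binary entropy function.
h₂(0.3084) = −0.3084·log₂0.3084 − 0.6916·log₂0.6916 = 0.8913.
C = 1 − 0.8913 = 0.1087 bits per channel use.

0.1087 bits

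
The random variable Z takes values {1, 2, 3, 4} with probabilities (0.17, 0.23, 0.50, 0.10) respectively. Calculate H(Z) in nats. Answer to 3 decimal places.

H(Z) = −Σ p·ln p.
  −(0.17)·ln(0.17) = 0.3012
  −(0.23)·ln(0.23) = 0.3380
  −(0.50)·ln(0.50) = 0.3466
  −(0.10)·ln(0.10) = 0.2303
Sum: 0.3012 + 0.3380 + 0.3466 + 0.2303 = 1.216 nats.

1.216 nats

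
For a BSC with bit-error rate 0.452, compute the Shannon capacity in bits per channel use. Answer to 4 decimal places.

0.0067 bits

Binary symmetric channel: C = 1 − h₂(ε) where h₂ is the binary entropy function.
h₂(0.452) = −0.452·log₂0.452 − 0.548·log₂0.548 = 0.9933.
C = 1 − 0.9933 = 0.0067 bits per channel use.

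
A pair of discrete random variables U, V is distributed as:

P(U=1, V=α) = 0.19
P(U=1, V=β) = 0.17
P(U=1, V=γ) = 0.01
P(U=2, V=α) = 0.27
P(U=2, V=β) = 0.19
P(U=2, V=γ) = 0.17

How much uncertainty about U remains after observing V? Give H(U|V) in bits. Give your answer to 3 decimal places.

Marginals: p(U) = (0.3700, 0.6300), p(V) = (0.4600, 0.3600, 0.1800).
H(U|V) = Σ p(V) · H(U|V=·).
  V=α: p=0.4600, H(U|V=α) = 0.9781
  V=β: p=0.3600, H(U|V=β) = 0.9978
  V=γ: p=0.1800, H(U|V=γ) = 0.3095
Weighted sum = 0.865 bits.

0.865 bits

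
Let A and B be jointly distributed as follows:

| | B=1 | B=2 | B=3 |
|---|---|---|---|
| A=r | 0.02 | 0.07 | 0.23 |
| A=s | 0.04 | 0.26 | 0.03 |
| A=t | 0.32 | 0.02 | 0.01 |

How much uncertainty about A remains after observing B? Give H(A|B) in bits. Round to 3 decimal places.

Marginals: p(A) = (0.3200, 0.3300, 0.3500), p(B) = (0.3800, 0.3500, 0.2700).
H(A|B) = Σ p(B) · H(A|B=·).
  B=1: p=0.3800, H(A|B=1) = 0.7742
  B=2: p=0.3500, H(A|B=2) = 1.0189
  B=3: p=0.2700, H(A|B=3) = 0.7254
Weighted sum = 0.847 bits.

0.847 bits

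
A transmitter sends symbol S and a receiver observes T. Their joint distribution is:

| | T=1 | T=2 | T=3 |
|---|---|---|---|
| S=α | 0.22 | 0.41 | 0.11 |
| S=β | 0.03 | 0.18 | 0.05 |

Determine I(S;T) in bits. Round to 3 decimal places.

Marginals: p(S) = (0.7400, 0.2600), p(T) = (0.2500, 0.5900, 0.1600).
I(S;T) = Σ p(x,y)·log₂[p(x,y)/(p(x)p(y))].
  (α,1): 0.22·log₂(1.1892) = 0.0550
  (α,2): 0.41·log₂(0.9391) = -0.0372
  (α,3): 0.11·log₂(0.9291) = -0.0117
  (β,1): 0.03·log₂(0.4615) = -0.0335
  (β,2): 0.18·log₂(1.1734) = 0.0415
  (β,3): 0.05·log₂(1.2019) = 0.0133
Sum = 0.027 bits.

0.027 bits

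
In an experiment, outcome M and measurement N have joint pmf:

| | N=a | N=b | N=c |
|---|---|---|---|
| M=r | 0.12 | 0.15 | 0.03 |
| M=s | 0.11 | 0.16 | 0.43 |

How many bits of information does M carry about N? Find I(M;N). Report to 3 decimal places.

Marginals: p(M) = (0.3000, 0.7000), p(N) = (0.2300, 0.3100, 0.4600).
I(M;N) = Σ p(x,y)·log₂[p(x,y)/(p(x)p(y))].
  (r,a): 0.12·log₂(1.7391) = 0.0958
  (r,b): 0.15·log₂(1.6129) = 0.1034
  (r,c): 0.03·log₂(0.2174) = -0.0660
  (s,a): 0.11·log₂(0.6832) = -0.0605
  (s,b): 0.16·log₂(0.7373) = -0.0703
  (s,c): 0.43·log₂(1.3354) = 0.1794
Sum = 0.182 bits.

0.182 bits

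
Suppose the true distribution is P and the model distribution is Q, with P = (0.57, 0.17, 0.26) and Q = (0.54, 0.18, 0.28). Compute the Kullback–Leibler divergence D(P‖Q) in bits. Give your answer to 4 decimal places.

0.0026 bits

D(P‖Q) = Σ p·log₂(p/q).
  0.57·log₂(0.57/0.54) = 0.04446
  0.17·log₂(0.17/0.18) = -0.01402
  0.26·log₂(0.26/0.28) = -0.02780
D(P‖Q) = 0.0026 bits.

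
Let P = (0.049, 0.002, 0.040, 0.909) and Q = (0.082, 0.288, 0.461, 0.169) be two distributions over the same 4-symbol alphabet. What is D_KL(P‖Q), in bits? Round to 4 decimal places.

D(P‖Q) = Σ p·log₂(p/q).
  0.049·log₂(0.049/0.082) = -0.03640
  0.002·log₂(0.002/0.288) = -0.01434
  0.040·log₂(0.040/0.461) = -0.14107
  0.909·log₂(0.909/0.169) = 2.20638
D(P‖Q) = 2.0146 bits.

2.0146 bits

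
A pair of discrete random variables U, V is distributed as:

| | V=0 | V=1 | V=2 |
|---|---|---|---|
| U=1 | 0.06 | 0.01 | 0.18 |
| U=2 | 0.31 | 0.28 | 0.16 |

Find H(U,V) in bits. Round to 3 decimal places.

H(U,V) = −Σ p(x,y)·log₂ p(x,y) over all 6 cells.
  cell (1,0): −0.06·log₂0.06 = 0.2435
  cell (1,1): −0.01·log₂0.01 = 0.0664
  cell (1,2): −0.18·log₂0.18 = 0.4453
  cell (2,0): −0.31·log₂0.31 = 0.5238
  cell (2,1): −0.28·log₂0.28 = 0.5142
  cell (2,2): −0.16·log₂0.16 = 0.4230
Sum = 2.216 bits.

2.216 bits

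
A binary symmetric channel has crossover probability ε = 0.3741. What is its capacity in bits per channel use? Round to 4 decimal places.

Binary symmetric channel: C = 1 − h₂(ε) where h₂ is the binary entropy function.
h₂(0.3741) = −0.3741·log₂0.3741 − 0.6259·log₂0.6259 = 0.9538.
C = 1 − 0.9538 = 0.0462 bits per channel use.

0.0462 bits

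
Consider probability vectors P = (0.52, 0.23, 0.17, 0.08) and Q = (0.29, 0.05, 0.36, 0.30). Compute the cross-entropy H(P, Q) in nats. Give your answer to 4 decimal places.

H(P,Q) = −Σ p·ln q.
  −0.52·ln(0.29) = 0.64369
  −0.23·ln(0.05) = 0.68902
  −0.17·ln(0.36) = 0.17368
  −0.08·ln(0.30) = 0.09632
H(P,Q) = 1.6027 nats.

1.6027 nats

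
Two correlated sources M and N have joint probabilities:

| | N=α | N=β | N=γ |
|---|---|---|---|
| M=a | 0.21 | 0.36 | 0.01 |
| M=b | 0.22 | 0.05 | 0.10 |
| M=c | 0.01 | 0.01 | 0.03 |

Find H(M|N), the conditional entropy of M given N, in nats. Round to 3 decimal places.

0.651 nats

Marginals: p(M) = (0.5800, 0.3700, 0.0500), p(N) = (0.4400, 0.4200, 0.1400).
H(M|N) = Σ p(N) · H(M|N=·).
  N=α: p=0.4400, H(M|N=α) = 0.7856
  N=β: p=0.4200, H(M|N=β) = 0.4745
  N=γ: p=0.1400, H(M|N=γ) = 0.7589
Weighted sum = 0.651 nats.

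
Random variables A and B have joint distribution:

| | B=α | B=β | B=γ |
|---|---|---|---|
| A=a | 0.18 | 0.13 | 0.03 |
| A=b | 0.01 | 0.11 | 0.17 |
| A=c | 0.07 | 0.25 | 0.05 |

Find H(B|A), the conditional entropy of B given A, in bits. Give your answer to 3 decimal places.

Marginals: p(A) = (0.3400, 0.2900, 0.3700), p(B) = (0.2600, 0.4900, 0.2500).
H(B|A) = Σ p(A) · H(B|A=·).
  A=a: p=0.3400, H(B|A=a) = 1.3251
  A=b: p=0.2900, H(B|A=b) = 1.1497
  A=c: p=0.3700, H(B|A=c) = 1.2268
Weighted sum = 1.238 bits.

1.238 bits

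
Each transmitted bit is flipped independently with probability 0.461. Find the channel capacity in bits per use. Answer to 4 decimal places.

0.0044 bits

Binary symmetric channel: C = 1 − h₂(ε) where h₂ is the binary entropy function.
h₂(0.461) = −0.461·log₂0.461 − 0.539·log₂0.539 = 0.9956.
C = 1 − 0.9956 = 0.0044 bits per channel use.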